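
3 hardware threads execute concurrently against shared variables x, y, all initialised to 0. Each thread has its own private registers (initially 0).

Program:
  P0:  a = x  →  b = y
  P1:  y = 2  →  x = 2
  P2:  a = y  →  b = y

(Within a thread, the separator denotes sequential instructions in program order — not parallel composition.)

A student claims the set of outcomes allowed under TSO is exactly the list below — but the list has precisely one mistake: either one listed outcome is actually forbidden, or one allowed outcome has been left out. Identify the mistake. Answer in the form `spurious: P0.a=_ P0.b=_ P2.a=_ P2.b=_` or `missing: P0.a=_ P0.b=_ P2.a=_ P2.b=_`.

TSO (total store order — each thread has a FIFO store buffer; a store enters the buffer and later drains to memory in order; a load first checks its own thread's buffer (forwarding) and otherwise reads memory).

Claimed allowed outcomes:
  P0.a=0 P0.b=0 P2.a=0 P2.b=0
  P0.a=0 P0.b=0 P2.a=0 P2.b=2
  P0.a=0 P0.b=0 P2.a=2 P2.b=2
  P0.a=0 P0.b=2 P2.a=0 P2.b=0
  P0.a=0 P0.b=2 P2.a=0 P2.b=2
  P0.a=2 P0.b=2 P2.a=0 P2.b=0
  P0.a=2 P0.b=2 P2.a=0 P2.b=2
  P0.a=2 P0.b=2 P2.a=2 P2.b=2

outcome vector order: (P0.a,P0.b,P2.a,P2.b)
under TSO → <0 0 0 0>; <0 0 0 2>; <0 0 2 2>; <0 2 0 0>; <0 2 0 2>; <0 2 2 2>; <2 2 0 0>; <2 2 0 2>; <2 2 2 2>
TSO∖claimed = {<0 2 2 2>}

missing: P0.a=0 P0.b=2 P2.a=2 P2.b=2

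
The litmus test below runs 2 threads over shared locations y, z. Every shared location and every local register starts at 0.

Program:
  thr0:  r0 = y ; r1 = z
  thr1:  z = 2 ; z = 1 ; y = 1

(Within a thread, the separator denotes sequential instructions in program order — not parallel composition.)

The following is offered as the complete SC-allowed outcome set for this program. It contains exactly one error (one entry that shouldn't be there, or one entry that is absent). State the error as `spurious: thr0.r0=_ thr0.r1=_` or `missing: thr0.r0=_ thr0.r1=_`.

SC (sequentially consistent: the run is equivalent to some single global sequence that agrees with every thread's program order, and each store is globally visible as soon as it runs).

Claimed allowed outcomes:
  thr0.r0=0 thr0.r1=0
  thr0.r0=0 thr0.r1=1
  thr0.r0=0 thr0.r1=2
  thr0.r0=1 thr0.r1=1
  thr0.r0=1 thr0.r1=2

spurious: thr0.r0=1 thr0.r1=2

outcome vector order: (thr0.r0,thr0.r1)
under SC → 00 01 02 11
claimed∖SC = {12}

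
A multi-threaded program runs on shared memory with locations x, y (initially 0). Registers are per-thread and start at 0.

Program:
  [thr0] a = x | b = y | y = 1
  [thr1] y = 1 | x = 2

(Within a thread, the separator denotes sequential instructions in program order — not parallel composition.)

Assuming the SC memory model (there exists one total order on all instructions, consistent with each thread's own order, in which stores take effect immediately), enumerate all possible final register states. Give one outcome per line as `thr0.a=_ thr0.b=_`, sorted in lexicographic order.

thr0.a=0 thr0.b=0
thr0.a=0 thr0.b=1
thr0.a=2 thr0.b=1

outcome vector order: (thr0.a,thr0.b)
|SC outcomes| = 3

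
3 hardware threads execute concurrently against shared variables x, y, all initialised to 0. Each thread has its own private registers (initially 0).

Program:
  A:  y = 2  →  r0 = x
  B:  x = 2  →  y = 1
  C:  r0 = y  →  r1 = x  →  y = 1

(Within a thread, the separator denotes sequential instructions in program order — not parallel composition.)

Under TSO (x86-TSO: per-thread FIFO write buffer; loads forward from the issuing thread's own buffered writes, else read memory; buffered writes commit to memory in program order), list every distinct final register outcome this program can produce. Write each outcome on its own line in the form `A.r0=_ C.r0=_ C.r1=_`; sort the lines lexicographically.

A.r0=0 C.r0=0 C.r1=0
A.r0=0 C.r0=0 C.r1=2
A.r0=0 C.r0=1 C.r1=2
A.r0=0 C.r0=2 C.r1=0
A.r0=0 C.r0=2 C.r1=2
A.r0=2 C.r0=0 C.r1=0
A.r0=2 C.r0=0 C.r1=2
A.r0=2 C.r0=1 C.r1=2
A.r0=2 C.r0=2 C.r1=0
A.r0=2 C.r0=2 C.r1=2

outcome vector order: (A.r0,C.r0,C.r1)
|TSO outcomes| = 10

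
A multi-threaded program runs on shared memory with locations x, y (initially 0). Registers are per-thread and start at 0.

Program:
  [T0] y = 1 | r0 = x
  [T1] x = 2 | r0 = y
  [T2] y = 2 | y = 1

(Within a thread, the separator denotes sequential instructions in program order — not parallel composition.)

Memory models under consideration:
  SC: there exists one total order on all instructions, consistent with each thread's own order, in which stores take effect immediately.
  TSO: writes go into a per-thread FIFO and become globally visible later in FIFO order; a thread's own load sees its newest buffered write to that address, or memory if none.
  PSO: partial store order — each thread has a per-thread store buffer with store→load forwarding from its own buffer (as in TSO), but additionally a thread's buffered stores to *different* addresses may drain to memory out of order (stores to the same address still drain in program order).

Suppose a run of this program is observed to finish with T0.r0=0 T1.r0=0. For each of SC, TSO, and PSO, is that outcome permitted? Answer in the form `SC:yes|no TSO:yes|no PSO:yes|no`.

outcome vector order: (T0.r0,T1.r0)
SC (5): <0 1>; <0 2>; <2 0>; <2 1>; <2 2>
TSO (6): <0 0>; <0 1>; <0 2>; <2 0>; <2 1>; <2 2>
PSO (6): <0 0>; <0 1>; <0 2>; <2 0>; <2 1>; <2 2>
target <0 0> ∈ {TSO,PSO}

SC:no TSO:yes PSO:yes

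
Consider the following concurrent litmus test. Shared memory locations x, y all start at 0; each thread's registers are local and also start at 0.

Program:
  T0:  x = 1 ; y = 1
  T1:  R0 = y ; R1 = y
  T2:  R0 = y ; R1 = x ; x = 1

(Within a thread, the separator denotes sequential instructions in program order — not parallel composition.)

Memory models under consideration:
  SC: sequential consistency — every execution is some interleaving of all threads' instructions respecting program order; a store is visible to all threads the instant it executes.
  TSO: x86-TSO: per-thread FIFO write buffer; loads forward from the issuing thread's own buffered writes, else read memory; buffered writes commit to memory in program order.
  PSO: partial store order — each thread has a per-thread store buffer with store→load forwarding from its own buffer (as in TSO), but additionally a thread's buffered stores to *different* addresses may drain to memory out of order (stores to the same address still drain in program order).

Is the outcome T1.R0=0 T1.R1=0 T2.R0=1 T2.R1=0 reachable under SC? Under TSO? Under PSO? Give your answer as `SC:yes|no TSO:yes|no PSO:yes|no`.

outcome vector order: (T1.R0,T1.R1,T2.R0,T2.R1)
[SC] allowed = {(0,0,0,0), (0,0,0,1), (0,0,1,1), (0,1,0,0), (0,1,0,1), (0,1,1,1), (1,1,0,0), (1,1,0,1), (1,1,1,1)}
[TSO] allowed = {(0,0,0,0), (0,0,0,1), (0,0,1,1), (0,1,0,0), (0,1,0,1), (0,1,1,1), (1,1,0,0), (1,1,0,1), (1,1,1,1)}
[PSO] allowed = {(0,0,0,0), (0,0,0,1), (0,0,1,0), (0,0,1,1), (0,1,0,0), (0,1,0,1), (0,1,1,0), (0,1,1,1), (1,1,0,0), (1,1,0,1), (1,1,1,0), (1,1,1,1)}
target (0,0,1,0) ∈ {PSO}

SC:no TSO:no PSO:yes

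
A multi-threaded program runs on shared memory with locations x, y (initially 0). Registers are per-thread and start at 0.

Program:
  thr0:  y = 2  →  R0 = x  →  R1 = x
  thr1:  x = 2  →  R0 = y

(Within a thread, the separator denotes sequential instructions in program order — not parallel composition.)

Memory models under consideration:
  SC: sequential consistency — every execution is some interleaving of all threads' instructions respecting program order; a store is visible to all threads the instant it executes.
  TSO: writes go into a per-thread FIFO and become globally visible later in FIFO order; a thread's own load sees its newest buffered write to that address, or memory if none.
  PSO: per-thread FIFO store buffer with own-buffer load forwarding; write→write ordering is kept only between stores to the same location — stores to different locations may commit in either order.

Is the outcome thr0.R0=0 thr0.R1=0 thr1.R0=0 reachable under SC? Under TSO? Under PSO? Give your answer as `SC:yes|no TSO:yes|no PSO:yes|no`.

SC:no TSO:yes PSO:yes

outcome vector order: (thr0.R0,thr0.R1,thr1.R0)
SC: 4 outcomes — {0/0/2; 0/2/2; 2/2/0; 2/2/2}
TSO: 6 outcomes — {0/0/0; 0/0/2; 0/2/0; 0/2/2; 2/2/0; 2/2/2}
PSO: 6 outcomes — {0/0/0; 0/0/2; 0/2/0; 0/2/2; 2/2/0; 2/2/2}
target 0/0/0 ∈ {TSO,PSO}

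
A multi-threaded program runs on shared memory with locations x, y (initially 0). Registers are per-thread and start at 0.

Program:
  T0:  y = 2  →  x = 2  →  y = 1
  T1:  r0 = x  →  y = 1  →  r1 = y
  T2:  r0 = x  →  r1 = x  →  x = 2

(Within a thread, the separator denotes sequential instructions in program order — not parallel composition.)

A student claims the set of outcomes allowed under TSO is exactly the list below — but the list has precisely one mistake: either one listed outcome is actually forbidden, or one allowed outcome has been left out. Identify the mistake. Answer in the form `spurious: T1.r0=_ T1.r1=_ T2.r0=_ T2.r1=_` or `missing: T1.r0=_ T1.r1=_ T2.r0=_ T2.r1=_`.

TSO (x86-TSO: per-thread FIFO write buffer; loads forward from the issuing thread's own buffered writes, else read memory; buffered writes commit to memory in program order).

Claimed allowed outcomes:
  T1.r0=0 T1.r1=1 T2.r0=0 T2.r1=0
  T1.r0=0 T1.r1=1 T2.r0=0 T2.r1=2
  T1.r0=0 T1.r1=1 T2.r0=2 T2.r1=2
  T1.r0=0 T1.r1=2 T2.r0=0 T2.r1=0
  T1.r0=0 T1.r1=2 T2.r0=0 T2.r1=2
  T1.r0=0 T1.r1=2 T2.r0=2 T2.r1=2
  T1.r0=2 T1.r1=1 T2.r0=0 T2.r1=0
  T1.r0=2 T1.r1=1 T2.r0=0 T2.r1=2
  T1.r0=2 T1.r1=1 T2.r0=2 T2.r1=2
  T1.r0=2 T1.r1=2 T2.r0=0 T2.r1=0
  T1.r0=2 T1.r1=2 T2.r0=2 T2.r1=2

spurious: T1.r0=2 T1.r1=2 T2.r0=2 T2.r1=2

outcome vector order: (T1.r0,T1.r1,T2.r0,T2.r1)
[TSO] allowed = {0100 0102 0122 0200 0202 0222 2100 2102 2122 2200}
claimed∖TSO = {2222}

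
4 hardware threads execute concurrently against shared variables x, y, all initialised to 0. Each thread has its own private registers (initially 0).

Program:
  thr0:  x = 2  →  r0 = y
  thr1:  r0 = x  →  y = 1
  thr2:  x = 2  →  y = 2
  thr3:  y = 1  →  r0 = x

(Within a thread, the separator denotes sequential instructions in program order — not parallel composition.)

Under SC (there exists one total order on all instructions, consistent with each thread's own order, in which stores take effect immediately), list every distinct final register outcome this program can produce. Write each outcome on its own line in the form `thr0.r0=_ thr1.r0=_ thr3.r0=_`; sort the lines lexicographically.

thr0.r0=0 thr1.r0=0 thr3.r0=2
thr0.r0=0 thr1.r0=2 thr3.r0=2
thr0.r0=1 thr1.r0=0 thr3.r0=0
thr0.r0=1 thr1.r0=0 thr3.r0=2
thr0.r0=1 thr1.r0=2 thr3.r0=0
thr0.r0=1 thr1.r0=2 thr3.r0=2
thr0.r0=2 thr1.r0=0 thr3.r0=0
thr0.r0=2 thr1.r0=0 thr3.r0=2
thr0.r0=2 thr1.r0=2 thr3.r0=0
thr0.r0=2 thr1.r0=2 thr3.r0=2

outcome vector order: (thr0.r0,thr1.r0,thr3.r0)
|SC outcomes| = 10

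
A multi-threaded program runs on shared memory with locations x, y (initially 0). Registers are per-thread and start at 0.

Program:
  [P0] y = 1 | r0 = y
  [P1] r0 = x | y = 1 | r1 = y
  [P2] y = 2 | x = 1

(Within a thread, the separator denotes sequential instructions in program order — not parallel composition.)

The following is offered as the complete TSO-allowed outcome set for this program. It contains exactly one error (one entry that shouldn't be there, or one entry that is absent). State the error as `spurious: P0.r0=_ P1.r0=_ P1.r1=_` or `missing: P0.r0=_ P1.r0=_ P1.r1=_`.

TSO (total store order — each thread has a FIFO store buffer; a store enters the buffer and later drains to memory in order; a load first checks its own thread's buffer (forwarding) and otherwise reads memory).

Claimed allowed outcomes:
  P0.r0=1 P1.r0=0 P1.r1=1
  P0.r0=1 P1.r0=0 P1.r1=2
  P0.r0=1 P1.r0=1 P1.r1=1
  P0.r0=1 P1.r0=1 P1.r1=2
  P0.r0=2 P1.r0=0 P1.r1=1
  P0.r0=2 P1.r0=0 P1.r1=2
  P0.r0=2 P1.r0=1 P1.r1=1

outcome vector order: (P0.r0,P1.r0,P1.r1)
[TSO] allowed = {101 102 111 201 202 211}
claimed∖TSO = {112}

spurious: P0.r0=1 P1.r0=1 P1.r1=2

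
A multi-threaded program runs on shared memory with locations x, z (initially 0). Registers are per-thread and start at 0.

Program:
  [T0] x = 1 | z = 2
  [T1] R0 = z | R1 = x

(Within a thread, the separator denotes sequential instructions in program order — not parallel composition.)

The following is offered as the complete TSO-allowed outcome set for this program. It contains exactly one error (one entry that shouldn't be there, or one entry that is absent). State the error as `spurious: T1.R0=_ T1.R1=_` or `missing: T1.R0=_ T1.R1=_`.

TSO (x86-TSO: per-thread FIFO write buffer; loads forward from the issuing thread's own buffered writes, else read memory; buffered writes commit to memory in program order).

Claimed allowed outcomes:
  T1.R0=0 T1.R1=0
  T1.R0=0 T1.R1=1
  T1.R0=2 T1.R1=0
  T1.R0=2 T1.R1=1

outcome vector order: (T1.R0,T1.R1)
TSO: 3 outcomes — {<0 0> <0 1> <2 1>}
claimed∖TSO = {<2 0>}

spurious: T1.R0=2 T1.R1=0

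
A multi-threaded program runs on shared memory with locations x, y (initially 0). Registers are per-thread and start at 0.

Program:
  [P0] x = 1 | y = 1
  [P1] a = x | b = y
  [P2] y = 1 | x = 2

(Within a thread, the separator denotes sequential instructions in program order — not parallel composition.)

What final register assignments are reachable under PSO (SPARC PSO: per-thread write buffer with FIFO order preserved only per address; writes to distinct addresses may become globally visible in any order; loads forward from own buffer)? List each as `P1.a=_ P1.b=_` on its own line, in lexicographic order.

outcome vector order: (P1.a,P1.b)
|PSO outcomes| = 6

P1.a=0 P1.b=0
P1.a=0 P1.b=1
P1.a=1 P1.b=0
P1.a=1 P1.b=1
P1.a=2 P1.b=0
P1.a=2 P1.b=1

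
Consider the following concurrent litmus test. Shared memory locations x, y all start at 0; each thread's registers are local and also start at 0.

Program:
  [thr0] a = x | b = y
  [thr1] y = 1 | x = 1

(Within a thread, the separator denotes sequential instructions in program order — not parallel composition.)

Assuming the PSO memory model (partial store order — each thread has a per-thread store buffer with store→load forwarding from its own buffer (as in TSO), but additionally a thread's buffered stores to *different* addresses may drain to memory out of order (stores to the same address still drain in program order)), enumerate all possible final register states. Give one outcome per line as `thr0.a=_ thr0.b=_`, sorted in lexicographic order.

thr0.a=0 thr0.b=0
thr0.a=0 thr0.b=1
thr0.a=1 thr0.b=0
thr0.a=1 thr0.b=1

outcome vector order: (thr0.a,thr0.b)
|PSO outcomes| = 4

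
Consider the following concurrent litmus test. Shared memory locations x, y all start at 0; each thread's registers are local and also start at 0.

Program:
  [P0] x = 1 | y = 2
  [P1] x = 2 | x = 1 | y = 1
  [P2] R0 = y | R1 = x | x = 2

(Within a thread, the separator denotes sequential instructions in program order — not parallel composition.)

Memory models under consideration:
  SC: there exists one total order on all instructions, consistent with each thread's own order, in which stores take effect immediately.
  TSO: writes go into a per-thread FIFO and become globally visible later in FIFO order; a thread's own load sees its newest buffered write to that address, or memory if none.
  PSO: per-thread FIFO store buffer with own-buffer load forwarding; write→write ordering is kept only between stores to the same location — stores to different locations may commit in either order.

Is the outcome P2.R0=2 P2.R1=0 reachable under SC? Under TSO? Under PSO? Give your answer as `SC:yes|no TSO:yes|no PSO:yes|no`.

outcome vector order: (P2.R0,P2.R1)
[SC] allowed = {(0,0), (0,1), (0,2), (1,1), (2,1), (2,2)}
[TSO] allowed = {(0,0), (0,1), (0,2), (1,1), (2,1), (2,2)}
[PSO] allowed = {(0,0), (0,1), (0,2), (1,0), (1,1), (1,2), (2,0), (2,1), (2,2)}
target (2,0) ∈ {PSO}

SC:no TSO:no PSO:yes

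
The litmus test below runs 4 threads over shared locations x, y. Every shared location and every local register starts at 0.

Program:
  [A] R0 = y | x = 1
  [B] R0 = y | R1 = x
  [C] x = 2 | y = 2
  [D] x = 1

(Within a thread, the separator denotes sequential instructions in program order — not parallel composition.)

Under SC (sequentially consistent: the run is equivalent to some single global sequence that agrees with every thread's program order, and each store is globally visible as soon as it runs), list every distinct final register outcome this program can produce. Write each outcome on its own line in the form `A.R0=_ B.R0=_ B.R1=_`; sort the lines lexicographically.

outcome vector order: (A.R0,B.R0,B.R1)
|SC outcomes| = 10

A.R0=0 B.R0=0 B.R1=0
A.R0=0 B.R0=0 B.R1=1
A.R0=0 B.R0=0 B.R1=2
A.R0=0 B.R0=2 B.R1=1
A.R0=0 B.R0=2 B.R1=2
A.R0=2 B.R0=0 B.R1=0
A.R0=2 B.R0=0 B.R1=1
A.R0=2 B.R0=0 B.R1=2
A.R0=2 B.R0=2 B.R1=1
A.R0=2 B.R0=2 B.R1=2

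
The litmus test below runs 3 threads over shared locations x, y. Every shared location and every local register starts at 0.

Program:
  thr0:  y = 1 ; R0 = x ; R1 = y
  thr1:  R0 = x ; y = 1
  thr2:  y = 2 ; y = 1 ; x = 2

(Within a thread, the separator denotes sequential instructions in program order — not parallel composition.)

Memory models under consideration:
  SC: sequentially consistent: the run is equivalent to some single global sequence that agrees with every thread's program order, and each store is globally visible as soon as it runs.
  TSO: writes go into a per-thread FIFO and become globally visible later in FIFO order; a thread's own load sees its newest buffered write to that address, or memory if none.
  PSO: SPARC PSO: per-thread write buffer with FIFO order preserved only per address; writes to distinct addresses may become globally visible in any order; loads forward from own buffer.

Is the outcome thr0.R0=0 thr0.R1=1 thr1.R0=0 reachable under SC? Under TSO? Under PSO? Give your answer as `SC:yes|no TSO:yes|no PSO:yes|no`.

SC:yes TSO:yes PSO:yes

outcome vector order: (thr0.R0,thr0.R1,thr1.R0)
[SC] allowed = {(0,1,0), (0,1,2), (0,2,0), (0,2,2), (2,1,0), (2,1,2)}
[TSO] allowed = {(0,1,0), (0,1,2), (0,2,0), (0,2,2), (2,1,0), (2,1,2)}
[PSO] allowed = {(0,1,0), (0,1,2), (0,2,0), (0,2,2), (2,1,0), (2,1,2), (2,2,0), (2,2,2)}
target (0,1,0) ∈ {SC,TSO,PSO}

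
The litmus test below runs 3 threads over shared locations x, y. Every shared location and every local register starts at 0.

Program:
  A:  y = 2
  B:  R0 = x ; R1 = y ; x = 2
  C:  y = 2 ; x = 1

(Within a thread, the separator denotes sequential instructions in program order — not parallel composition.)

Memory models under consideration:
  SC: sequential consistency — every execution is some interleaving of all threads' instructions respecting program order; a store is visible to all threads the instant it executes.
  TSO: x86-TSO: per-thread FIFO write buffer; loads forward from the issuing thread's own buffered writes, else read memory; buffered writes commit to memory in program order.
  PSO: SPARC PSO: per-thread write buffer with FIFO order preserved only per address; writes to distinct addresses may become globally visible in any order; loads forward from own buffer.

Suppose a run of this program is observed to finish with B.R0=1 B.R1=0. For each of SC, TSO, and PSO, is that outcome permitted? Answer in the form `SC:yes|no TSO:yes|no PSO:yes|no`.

outcome vector order: (B.R0,B.R1)
SC: 3 outcomes — {(0,0); (0,2); (1,2)}
TSO: 3 outcomes — {(0,0); (0,2); (1,2)}
PSO: 4 outcomes — {(0,0); (0,2); (1,0); (1,2)}
target (1,0) ∈ {PSO}

SC:no TSO:no PSO:yes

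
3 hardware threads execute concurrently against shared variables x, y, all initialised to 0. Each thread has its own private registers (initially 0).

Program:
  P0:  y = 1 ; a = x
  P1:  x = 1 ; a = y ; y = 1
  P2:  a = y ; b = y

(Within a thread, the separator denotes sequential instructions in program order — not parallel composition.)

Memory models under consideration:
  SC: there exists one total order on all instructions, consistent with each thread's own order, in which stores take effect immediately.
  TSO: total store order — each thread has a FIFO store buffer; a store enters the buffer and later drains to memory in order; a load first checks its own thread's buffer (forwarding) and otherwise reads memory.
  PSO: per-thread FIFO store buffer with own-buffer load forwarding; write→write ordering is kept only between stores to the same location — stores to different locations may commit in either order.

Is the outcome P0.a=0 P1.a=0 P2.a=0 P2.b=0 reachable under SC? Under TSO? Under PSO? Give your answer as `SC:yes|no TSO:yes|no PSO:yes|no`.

SC:no TSO:yes PSO:yes

outcome vector order: (P0.a,P1.a,P2.a,P2.b)
under SC → 0/1/0/0, 0/1/0/1, 0/1/1/1, 1/0/0/0, 1/0/0/1, 1/0/1/1, 1/1/0/0, 1/1/0/1, 1/1/1/1
under TSO → 0/0/0/0, 0/0/0/1, 0/0/1/1, 0/1/0/0, 0/1/0/1, 0/1/1/1, 1/0/0/0, 1/0/0/1, 1/0/1/1, 1/1/0/0, 1/1/0/1, 1/1/1/1
under PSO → 0/0/0/0, 0/0/0/1, 0/0/1/1, 0/1/0/0, 0/1/0/1, 0/1/1/1, 1/0/0/0, 1/0/0/1, 1/0/1/1, 1/1/0/0, 1/1/0/1, 1/1/1/1
target 0/0/0/0 ∈ {TSO,PSO}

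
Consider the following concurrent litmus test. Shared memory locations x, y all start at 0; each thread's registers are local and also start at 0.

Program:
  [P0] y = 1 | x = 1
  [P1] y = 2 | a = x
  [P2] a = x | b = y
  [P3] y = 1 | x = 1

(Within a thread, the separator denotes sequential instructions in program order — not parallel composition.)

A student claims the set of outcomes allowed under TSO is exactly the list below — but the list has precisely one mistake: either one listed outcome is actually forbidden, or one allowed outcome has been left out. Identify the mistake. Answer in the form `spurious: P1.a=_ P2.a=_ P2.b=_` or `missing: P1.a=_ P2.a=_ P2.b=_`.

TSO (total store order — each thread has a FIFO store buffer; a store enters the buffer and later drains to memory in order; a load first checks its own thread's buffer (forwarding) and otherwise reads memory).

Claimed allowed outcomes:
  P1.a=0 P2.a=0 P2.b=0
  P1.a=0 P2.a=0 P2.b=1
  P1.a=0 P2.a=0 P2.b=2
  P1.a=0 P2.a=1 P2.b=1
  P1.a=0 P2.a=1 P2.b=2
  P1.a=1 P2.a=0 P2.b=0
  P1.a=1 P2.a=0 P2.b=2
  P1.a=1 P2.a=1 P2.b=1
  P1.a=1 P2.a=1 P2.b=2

outcome vector order: (P1.a,P2.a,P2.b)
TSO (10): <0 0 0> <0 0 1> <0 0 2> <0 1 1> <0 1 2> <1 0 0> <1 0 1> <1 0 2> <1 1 1> <1 1 2>
TSO∖claimed = {<1 0 1>}

missing: P1.a=1 P2.a=0 P2.b=1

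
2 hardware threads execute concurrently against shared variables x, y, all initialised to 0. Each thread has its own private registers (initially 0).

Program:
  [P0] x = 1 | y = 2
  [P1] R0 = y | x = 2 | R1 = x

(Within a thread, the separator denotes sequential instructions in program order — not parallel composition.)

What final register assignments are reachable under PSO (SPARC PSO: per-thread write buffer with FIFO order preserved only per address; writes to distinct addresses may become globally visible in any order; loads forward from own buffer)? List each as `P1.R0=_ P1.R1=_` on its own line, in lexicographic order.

outcome vector order: (P1.R0,P1.R1)
|PSO outcomes| = 4

P1.R0=0 P1.R1=1
P1.R0=0 P1.R1=2
P1.R0=2 P1.R1=1
P1.R0=2 P1.R1=2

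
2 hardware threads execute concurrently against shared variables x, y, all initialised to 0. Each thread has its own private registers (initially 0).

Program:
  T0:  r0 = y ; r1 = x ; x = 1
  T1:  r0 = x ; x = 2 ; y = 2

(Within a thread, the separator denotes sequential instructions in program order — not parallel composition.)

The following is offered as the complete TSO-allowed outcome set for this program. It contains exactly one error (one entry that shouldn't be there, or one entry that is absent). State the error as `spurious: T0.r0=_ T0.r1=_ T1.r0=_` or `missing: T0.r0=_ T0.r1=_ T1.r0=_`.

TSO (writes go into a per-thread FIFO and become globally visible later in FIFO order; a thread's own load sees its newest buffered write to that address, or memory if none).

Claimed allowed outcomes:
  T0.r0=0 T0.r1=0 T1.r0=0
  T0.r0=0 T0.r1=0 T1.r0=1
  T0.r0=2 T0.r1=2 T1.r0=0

missing: T0.r0=0 T0.r1=2 T1.r0=0

outcome vector order: (T0.r0,T0.r1,T1.r0)
TSO: 4 outcomes — {0/0/0, 0/0/1, 0/2/0, 2/2/0}
TSO∖claimed = {0/2/0}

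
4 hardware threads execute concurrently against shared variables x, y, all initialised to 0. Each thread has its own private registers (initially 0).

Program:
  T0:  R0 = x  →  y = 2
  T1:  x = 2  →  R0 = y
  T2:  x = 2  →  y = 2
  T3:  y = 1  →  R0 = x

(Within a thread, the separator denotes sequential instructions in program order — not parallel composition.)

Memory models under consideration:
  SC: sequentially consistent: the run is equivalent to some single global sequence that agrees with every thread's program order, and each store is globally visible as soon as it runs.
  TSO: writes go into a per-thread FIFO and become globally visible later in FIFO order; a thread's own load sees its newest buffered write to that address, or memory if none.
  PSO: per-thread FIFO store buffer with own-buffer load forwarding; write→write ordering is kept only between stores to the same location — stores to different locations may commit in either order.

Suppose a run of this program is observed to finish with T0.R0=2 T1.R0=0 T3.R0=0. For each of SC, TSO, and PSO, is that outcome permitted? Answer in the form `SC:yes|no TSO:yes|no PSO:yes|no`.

SC:no TSO:yes PSO:yes

outcome vector order: (T0.R0,T1.R0,T3.R0)
under SC → <0 0 2>, <0 1 0>, <0 1 2>, <0 2 0>, <0 2 2>, <2 0 2>, <2 1 0>, <2 1 2>, <2 2 0>, <2 2 2>
under TSO → <0 0 0>, <0 0 2>, <0 1 0>, <0 1 2>, <0 2 0>, <0 2 2>, <2 0 0>, <2 0 2>, <2 1 0>, <2 1 2>, <2 2 0>, <2 2 2>
under PSO → <0 0 0>, <0 0 2>, <0 1 0>, <0 1 2>, <0 2 0>, <0 2 2>, <2 0 0>, <2 0 2>, <2 1 0>, <2 1 2>, <2 2 0>, <2 2 2>
target <2 0 0> ∈ {TSO,PSO}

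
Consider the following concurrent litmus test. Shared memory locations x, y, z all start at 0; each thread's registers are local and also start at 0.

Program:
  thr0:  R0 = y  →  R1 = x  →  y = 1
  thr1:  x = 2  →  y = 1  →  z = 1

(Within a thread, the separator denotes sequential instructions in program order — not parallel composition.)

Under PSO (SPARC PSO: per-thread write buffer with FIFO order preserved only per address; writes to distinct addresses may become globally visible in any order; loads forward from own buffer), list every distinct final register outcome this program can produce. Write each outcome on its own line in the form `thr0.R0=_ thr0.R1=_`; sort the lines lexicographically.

outcome vector order: (thr0.R0,thr0.R1)
|PSO outcomes| = 4

thr0.R0=0 thr0.R1=0
thr0.R0=0 thr0.R1=2
thr0.R0=1 thr0.R1=0
thr0.R0=1 thr0.R1=2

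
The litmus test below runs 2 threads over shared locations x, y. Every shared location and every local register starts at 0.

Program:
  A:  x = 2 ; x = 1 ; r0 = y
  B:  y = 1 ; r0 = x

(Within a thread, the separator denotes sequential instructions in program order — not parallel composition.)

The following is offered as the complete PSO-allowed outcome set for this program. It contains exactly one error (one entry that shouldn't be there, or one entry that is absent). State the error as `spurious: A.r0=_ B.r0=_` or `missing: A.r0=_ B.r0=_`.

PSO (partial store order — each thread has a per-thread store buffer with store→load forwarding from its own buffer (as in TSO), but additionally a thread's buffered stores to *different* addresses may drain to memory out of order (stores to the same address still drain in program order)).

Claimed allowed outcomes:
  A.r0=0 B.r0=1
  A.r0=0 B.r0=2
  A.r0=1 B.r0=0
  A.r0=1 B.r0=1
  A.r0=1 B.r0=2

outcome vector order: (A.r0,B.r0)
PSO: 6 outcomes — {00; 01; 02; 10; 11; 12}
PSO∖claimed = {00}

missing: A.r0=0 B.r0=0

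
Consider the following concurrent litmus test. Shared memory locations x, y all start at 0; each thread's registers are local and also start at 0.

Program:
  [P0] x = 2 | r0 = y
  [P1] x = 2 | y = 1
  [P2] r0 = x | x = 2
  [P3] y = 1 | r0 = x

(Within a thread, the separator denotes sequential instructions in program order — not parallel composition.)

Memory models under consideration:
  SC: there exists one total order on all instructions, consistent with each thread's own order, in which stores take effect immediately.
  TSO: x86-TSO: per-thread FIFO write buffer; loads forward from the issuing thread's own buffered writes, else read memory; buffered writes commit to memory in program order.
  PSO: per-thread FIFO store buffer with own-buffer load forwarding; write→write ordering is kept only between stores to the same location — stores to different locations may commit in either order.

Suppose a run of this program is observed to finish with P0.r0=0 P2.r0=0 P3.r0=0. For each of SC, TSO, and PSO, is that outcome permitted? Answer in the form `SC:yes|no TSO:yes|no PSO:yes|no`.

SC:no TSO:yes PSO:yes

outcome vector order: (P0.r0,P2.r0,P3.r0)
SC (6): (0,0,2), (0,2,2), (1,0,0), (1,0,2), (1,2,0), (1,2,2)
TSO (8): (0,0,0), (0,0,2), (0,2,0), (0,2,2), (1,0,0), (1,0,2), (1,2,0), (1,2,2)
PSO (8): (0,0,0), (0,0,2), (0,2,0), (0,2,2), (1,0,0), (1,0,2), (1,2,0), (1,2,2)
target (0,0,0) ∈ {TSO,PSO}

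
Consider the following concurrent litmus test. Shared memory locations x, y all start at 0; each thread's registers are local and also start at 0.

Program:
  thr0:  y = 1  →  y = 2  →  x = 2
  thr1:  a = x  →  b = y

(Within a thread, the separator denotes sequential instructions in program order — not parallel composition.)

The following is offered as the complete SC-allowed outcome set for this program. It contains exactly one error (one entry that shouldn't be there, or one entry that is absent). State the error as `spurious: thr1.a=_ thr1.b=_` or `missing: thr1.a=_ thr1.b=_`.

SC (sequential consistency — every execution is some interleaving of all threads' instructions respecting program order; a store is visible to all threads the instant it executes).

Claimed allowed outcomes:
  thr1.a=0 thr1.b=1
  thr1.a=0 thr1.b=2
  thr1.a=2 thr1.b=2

outcome vector order: (thr1.a,thr1.b)
[SC] allowed = {<0 0> <0 1> <0 2> <2 2>}
SC∖claimed = {<0 0>}

missing: thr1.a=0 thr1.b=0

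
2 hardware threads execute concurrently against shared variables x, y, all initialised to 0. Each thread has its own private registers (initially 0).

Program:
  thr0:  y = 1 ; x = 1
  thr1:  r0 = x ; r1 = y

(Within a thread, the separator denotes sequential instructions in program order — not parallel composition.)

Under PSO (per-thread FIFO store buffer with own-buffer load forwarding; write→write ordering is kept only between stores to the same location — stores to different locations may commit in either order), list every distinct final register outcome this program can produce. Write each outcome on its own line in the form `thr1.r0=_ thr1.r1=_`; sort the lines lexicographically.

outcome vector order: (thr1.r0,thr1.r1)
|PSO outcomes| = 4

thr1.r0=0 thr1.r1=0
thr1.r0=0 thr1.r1=1
thr1.r0=1 thr1.r1=0
thr1.r0=1 thr1.r1=1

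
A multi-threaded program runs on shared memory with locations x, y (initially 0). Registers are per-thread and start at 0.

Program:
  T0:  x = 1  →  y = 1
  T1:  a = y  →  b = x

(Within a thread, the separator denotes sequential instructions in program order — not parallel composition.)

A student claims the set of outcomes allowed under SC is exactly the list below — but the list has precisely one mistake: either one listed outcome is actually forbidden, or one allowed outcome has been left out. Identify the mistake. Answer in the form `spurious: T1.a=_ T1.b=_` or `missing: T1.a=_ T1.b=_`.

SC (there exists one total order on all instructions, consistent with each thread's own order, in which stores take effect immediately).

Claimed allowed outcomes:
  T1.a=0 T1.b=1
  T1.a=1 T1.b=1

outcome vector order: (T1.a,T1.b)
[SC] allowed = {00, 01, 11}
SC∖claimed = {00}

missing: T1.a=0 T1.b=0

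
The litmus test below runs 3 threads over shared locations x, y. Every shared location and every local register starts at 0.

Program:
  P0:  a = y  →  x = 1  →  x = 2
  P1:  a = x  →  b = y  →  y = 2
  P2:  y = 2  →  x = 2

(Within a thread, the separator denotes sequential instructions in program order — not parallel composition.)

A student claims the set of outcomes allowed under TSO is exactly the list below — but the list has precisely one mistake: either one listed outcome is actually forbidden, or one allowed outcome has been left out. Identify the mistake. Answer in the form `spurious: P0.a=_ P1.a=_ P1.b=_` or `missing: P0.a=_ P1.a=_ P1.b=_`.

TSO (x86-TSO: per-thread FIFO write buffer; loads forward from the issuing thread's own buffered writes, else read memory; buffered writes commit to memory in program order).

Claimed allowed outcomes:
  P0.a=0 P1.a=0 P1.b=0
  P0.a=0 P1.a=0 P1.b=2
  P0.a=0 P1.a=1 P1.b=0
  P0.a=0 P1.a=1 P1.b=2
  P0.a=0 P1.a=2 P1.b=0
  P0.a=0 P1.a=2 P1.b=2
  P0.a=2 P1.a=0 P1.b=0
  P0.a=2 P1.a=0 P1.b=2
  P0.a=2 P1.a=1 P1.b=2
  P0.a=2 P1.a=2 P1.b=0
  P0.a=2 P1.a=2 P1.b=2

spurious: P0.a=2 P1.a=2 P1.b=0

outcome vector order: (P0.a,P1.a,P1.b)
TSO (10): (0,0,0), (0,0,2), (0,1,0), (0,1,2), (0,2,0), (0,2,2), (2,0,0), (2,0,2), (2,1,2), (2,2,2)
claimed∖TSO = {(2,2,0)}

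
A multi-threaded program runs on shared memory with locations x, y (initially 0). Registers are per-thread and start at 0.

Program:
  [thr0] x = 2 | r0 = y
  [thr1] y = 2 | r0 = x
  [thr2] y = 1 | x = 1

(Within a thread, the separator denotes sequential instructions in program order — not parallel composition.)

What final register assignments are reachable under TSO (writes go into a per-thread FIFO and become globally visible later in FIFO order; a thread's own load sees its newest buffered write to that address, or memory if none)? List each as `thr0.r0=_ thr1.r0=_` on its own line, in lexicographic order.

outcome vector order: (thr0.r0,thr1.r0)
|TSO outcomes| = 9

thr0.r0=0 thr1.r0=0
thr0.r0=0 thr1.r0=1
thr0.r0=0 thr1.r0=2
thr0.r0=1 thr1.r0=0
thr0.r0=1 thr1.r0=1
thr0.r0=1 thr1.r0=2
thr0.r0=2 thr1.r0=0
thr0.r0=2 thr1.r0=1
thr0.r0=2 thr1.r0=2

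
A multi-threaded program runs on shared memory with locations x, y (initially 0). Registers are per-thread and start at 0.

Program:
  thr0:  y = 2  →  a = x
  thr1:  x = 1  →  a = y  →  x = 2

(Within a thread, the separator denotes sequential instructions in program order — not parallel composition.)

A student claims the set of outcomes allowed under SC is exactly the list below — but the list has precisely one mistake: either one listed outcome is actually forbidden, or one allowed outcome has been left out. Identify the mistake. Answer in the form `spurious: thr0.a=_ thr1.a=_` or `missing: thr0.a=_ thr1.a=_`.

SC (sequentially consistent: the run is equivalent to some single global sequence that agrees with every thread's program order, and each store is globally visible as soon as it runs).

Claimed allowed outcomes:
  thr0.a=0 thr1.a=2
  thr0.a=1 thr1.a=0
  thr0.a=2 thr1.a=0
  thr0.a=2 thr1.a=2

outcome vector order: (thr0.a,thr1.a)
under SC → 02 10 12 20 22
SC∖claimed = {12}

missing: thr0.a=1 thr1.a=2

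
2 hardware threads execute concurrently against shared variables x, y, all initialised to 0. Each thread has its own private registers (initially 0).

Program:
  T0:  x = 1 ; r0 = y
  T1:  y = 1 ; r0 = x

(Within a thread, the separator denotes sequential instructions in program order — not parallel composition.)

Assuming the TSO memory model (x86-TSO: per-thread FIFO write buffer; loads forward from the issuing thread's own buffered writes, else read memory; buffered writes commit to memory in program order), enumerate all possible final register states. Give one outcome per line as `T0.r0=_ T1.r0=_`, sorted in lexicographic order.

outcome vector order: (T0.r0,T1.r0)
|TSO outcomes| = 4

T0.r0=0 T1.r0=0
T0.r0=0 T1.r0=1
T0.r0=1 T1.r0=0
T0.r0=1 T1.r0=1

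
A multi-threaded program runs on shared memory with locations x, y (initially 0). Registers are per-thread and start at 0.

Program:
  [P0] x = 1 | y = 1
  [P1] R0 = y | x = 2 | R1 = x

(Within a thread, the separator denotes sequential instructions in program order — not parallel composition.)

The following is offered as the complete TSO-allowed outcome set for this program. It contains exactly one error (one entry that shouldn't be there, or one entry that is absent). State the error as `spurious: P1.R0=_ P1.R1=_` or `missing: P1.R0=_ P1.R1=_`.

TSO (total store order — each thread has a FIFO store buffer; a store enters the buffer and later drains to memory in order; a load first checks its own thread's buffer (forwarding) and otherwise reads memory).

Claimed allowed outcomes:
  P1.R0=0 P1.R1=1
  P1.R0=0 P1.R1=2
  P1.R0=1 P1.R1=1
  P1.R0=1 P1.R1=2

spurious: P1.R0=1 P1.R1=1

outcome vector order: (P1.R0,P1.R1)
TSO (3): 01; 02; 12
claimed∖TSO = {11}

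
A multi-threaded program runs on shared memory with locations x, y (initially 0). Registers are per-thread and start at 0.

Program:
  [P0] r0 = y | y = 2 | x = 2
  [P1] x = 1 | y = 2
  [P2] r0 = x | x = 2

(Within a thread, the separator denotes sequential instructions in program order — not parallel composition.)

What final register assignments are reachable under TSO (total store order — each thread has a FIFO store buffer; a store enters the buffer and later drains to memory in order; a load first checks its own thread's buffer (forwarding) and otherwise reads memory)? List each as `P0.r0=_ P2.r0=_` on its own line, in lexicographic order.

outcome vector order: (P0.r0,P2.r0)
|TSO outcomes| = 6

P0.r0=0 P2.r0=0
P0.r0=0 P2.r0=1
P0.r0=0 P2.r0=2
P0.r0=2 P2.r0=0
P0.r0=2 P2.r0=1
P0.r0=2 P2.r0=2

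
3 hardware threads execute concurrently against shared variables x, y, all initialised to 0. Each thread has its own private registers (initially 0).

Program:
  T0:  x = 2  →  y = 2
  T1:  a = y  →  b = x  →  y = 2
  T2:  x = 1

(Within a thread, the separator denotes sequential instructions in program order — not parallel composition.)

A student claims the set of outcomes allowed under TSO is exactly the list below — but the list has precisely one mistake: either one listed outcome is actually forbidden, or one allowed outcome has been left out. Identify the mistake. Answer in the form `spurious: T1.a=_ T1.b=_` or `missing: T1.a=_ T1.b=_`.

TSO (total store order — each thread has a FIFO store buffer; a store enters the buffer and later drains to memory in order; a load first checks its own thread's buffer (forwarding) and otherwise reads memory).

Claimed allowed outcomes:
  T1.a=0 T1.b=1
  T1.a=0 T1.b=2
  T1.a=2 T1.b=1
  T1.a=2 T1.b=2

outcome vector order: (T1.a,T1.b)
TSO: 5 outcomes — {<0 0>; <0 1>; <0 2>; <2 1>; <2 2>}
TSO∖claimed = {<0 0>}

missing: T1.a=0 T1.b=0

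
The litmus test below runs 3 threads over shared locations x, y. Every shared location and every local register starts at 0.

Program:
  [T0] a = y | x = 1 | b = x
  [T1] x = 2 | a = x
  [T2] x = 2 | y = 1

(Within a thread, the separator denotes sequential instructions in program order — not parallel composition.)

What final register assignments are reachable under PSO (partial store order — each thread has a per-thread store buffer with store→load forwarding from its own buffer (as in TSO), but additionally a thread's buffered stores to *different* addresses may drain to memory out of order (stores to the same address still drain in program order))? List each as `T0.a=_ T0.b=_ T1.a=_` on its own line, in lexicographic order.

T0.a=0 T0.b=1 T1.a=1
T0.a=0 T0.b=1 T1.a=2
T0.a=0 T0.b=2 T1.a=1
T0.a=0 T0.b=2 T1.a=2
T0.a=1 T0.b=1 T1.a=1
T0.a=1 T0.b=1 T1.a=2
T0.a=1 T0.b=2 T1.a=1
T0.a=1 T0.b=2 T1.a=2

outcome vector order: (T0.a,T0.b,T1.a)
|PSO outcomes| = 8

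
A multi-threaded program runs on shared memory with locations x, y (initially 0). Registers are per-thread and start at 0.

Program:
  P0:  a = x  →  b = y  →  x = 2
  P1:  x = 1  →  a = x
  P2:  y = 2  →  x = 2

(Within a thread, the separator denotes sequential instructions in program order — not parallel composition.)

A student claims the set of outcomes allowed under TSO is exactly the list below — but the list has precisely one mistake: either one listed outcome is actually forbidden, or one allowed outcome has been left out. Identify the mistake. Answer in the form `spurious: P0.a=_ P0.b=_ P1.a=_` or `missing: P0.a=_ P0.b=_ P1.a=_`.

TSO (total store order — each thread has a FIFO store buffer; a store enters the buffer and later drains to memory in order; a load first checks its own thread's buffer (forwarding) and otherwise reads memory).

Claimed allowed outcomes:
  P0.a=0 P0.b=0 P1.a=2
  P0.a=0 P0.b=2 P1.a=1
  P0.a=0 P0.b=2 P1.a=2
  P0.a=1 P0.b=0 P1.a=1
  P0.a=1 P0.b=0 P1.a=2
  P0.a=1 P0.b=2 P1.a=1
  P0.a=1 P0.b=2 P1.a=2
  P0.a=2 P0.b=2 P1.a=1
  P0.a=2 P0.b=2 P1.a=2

missing: P0.a=0 P0.b=0 P1.a=1

outcome vector order: (P0.a,P0.b,P1.a)
under TSO → (0,0,1), (0,0,2), (0,2,1), (0,2,2), (1,0,1), (1,0,2), (1,2,1), (1,2,2), (2,2,1), (2,2,2)
TSO∖claimed = {(0,0,1)}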